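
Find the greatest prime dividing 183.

61

183 = 3 · 61
61 is prime.
So 183 = 3 · 61; the largest prime factor is 61.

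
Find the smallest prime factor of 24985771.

24985771 is odd.
Digit sum 43, not divisible by 3.
Ends in 1: not divisible by 5.
7: 24985771 = 7·3569395 + 6
11: 24985771 = 11·2271433 + 8
13: 24985771 = 13·1921982 + 5
17: 24985771 = 17·1469751 + 4
19: 24985771 = 19·1315040 + 11
23: 24985771 = 23·1086337 + 20
29: 24985771 = 29·861578 + 9
31: 24985771 = 31·805992 + 19
37: 24985771 = 37·675291 + 4
41: 24985771 = 41·609409 + 2
43: 24985771 = 43·581064 + 19
47: 24985771 = 47·531612 + 7
53: 24985771 = 53·471429 + 34
59: 24985771 = 59·423487 + 38
61: 24985771 = 61·409602 + 49
67: 24985771 = 67·372921 + 64
71: 24985771 = 71·351912 + 19
73: 24985771 = 73·342270 + 61
79: 24985771 = 79·316275 + 46
83: 24985771 = 83·301033 + 32
89: 24985771 = 89·280739

89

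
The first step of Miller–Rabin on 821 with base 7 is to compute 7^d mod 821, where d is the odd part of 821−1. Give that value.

820

821 − 1 = 820 = 2^2 · 205, so d = 205.
7^1 ≡ 7 (mod 821)
7^2 ≡ 7^2 = 49 ≡ 49 (mod 821)
7^4 ≡ 49^2 = 2401 ≡ 759 (mod 821)
7^8 ≡ 759^2 = 576081 ≡ 560 (mod 821)
7^16 ≡ 560^2 = 313600 ≡ 799 (mod 821)
7^32 ≡ 799^2 = 638401 ≡ 484 (mod 821)
7^64 ≡ 484^2 = 234256 ≡ 271 (mod 821)
7^128 ≡ 271^2 = 73441 ≡ 372 (mod 821)
205 = 128 + 64 + 8 + 4 + 1 in binary powers of 2.
So 7^205 ≡ 372 · 271 · 560 · 759 · 7 ≡ 820 (mod 821).
Since 7^d ≡ 820 (mod 821), base 7 does not prove 821 composite.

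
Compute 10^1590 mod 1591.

10^1 ≡ 10 (mod 1591)
10^2 ≡ 10^2 = 100 ≡ 100 (mod 1591)
10^4 ≡ 100^2 = 10000 ≡ 454 (mod 1591)
10^8 ≡ 454^2 = 206116 ≡ 877 (mod 1591)
10^16 ≡ 877^2 = 769129 ≡ 676 (mod 1591)
10^32 ≡ 676^2 = 456976 ≡ 359 (mod 1591)
10^64 ≡ 359^2 = 128881 ≡ 10 (mod 1591)
10^128 ≡ 10^2 = 100 ≡ 100 (mod 1591)
10^256 ≡ 100^2 = 10000 ≡ 454 (mod 1591)
10^512 ≡ 454^2 = 206116 ≡ 877 (mod 1591)
10^1024 ≡ 877^2 = 769129 ≡ 676 (mod 1591)
1590 = 1024 + 512 + 32 + 16 + 4 + 2 in binary powers of 2.
So 10^1590 ≡ 676 · 877 · 359 · 676 · 454 · 100 ≡ 704 (mod 1591).
Since 704 ≠ 1, base 10 is a Fermat witness: 1591 is composite.

704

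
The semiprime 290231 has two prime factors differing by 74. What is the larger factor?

577

Since p = q + 74, we have 290231 = q(q + 74), so q² + 74q − 290231 = 0.
Discriminant: 74² + 4·290231 = 5476 + 1160924 = 1166400; √1166400 = 1080.
q = (−74 + 1080)/2 = 503, and p = q + 74 = 577.
Check: 503 · 577 = 290231.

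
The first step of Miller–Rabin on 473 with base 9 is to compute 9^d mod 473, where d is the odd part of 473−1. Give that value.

203

473 − 1 = 472 = 2^3 · 59, so d = 59.
9^1 ≡ 9 (mod 473)
9^2 ≡ 9^2 = 81 ≡ 81 (mod 473)
9^4 ≡ 81^2 = 6561 ≡ 412 (mod 473)
9^8 ≡ 412^2 = 169744 ≡ 410 (mod 473)
9^16 ≡ 410^2 = 168100 ≡ 185 (mod 473)
9^32 ≡ 185^2 = 34225 ≡ 169 (mod 473)
59 = 32 + 16 + 8 + 2 + 1 in binary powers of 2.
So 9^59 ≡ 169 · 185 · 410 · 81 · 9 ≡ 203 (mod 473).
Squaring chain: 203 → 58 → 53; never reaches −1, so base 9 is a Miller–Rabin witness that 473 is composite.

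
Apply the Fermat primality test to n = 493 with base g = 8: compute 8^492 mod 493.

458

8^1 ≡ 8 (mod 493)
8^2 ≡ 8^2 = 64 ≡ 64 (mod 493)
8^4 ≡ 64^2 = 4096 ≡ 152 (mod 493)
8^8 ≡ 152^2 = 23104 ≡ 426 (mod 493)
8^16 ≡ 426^2 = 181476 ≡ 52 (mod 493)
8^32 ≡ 52^2 = 2704 ≡ 239 (mod 493)
8^64 ≡ 239^2 = 57121 ≡ 426 (mod 493)
8^128 ≡ 426^2 = 181476 ≡ 52 (mod 493)
8^256 ≡ 52^2 = 2704 ≡ 239 (mod 493)
492 = 256 + 128 + 64 + 32 + 8 + 4 in binary powers of 2.
So 8^492 ≡ 239 · 52 · 426 · 239 · 426 · 152 ≡ 458 (mod 493).
Since 458 ≠ 1, base 8 is a Fermat witness: 493 is composite.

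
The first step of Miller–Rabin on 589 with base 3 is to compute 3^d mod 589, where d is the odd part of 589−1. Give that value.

589 − 1 = 588 = 2^2 · 147, so d = 147.
3^1 ≡ 3 (mod 589)
3^2 ≡ 3^2 = 9 ≡ 9 (mod 589)
3^4 ≡ 9^2 = 81 ≡ 81 (mod 589)
3^8 ≡ 81^2 = 6561 ≡ 82 (mod 589)
3^16 ≡ 82^2 = 6724 ≡ 245 (mod 589)
3^32 ≡ 245^2 = 60025 ≡ 536 (mod 589)
3^64 ≡ 536^2 = 287296 ≡ 453 (mod 589)
3^128 ≡ 453^2 = 205209 ≡ 237 (mod 589)
147 = 128 + 16 + 2 + 1 in binary powers of 2.
So 3^147 ≡ 237 · 245 · 9 · 3 ≡ 426 (mod 589).
Squaring chain: 426 → 64; never reaches −1, so base 3 is a Miller–Rabin witness that 589 is composite.

426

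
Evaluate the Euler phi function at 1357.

Factor: 1357 = 23 · 59.
φ(1357) = (23−1) · (59−1) = 22 · 58 = 1276.

1276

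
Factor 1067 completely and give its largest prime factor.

1067 = 11 · 97
97 is prime.
So 1067 = 11 · 97; the largest prime factor is 97.

97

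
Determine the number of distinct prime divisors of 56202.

5

56202 = 2 · 28101
28101 = 3 · 9367
9367 = 17 · 551
551 = 19 · 29
56202 = 2 · 3 · 17 · 19 · 29, which has 5 distinct prime factors.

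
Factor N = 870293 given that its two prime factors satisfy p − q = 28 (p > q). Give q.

919

Since p = q + 28, we have 870293 = q(q + 28), so q² + 28q − 870293 = 0.
Discriminant: 28² + 4·870293 = 784 + 3481172 = 3481956; √3481956 = 1866.
q = (−28 + 1866)/2 = 919, and p = q + 28 = 947.
Check: 919 · 947 = 870293.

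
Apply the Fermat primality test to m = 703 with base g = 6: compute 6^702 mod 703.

6^1 ≡ 6 (mod 703)
6^2 ≡ 6^2 = 36 ≡ 36 (mod 703)
6^4 ≡ 36^2 = 1296 ≡ 593 (mod 703)
6^8 ≡ 593^2 = 351649 ≡ 149 (mod 703)
6^16 ≡ 149^2 = 22201 ≡ 408 (mod 703)
6^32 ≡ 408^2 = 166464 ≡ 556 (mod 703)
6^64 ≡ 556^2 = 309136 ≡ 519 (mod 703)
6^128 ≡ 519^2 = 269361 ≡ 112 (mod 703)
6^256 ≡ 112^2 = 12544 ≡ 593 (mod 703)
6^512 ≡ 593^2 = 351649 ≡ 149 (mod 703)
702 = 512 + 128 + 32 + 16 + 8 + 4 + 2 in binary powers of 2.
So 6^702 ≡ 149 · 112 · 556 · 408 · 149 · 593 · 36 ≡ 628 (mod 703).
Since 628 ≠ 1, base 6 is a Fermat witness: 703 is composite.

628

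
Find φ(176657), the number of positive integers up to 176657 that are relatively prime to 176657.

Factor: 176657 = 13 · 107 · 127.
φ(176657) = (13−1) · (107−1) · (127−1) = 12 · 106 · 126 = 160272.

160272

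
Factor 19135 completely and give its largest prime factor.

19135 = 5 · 3827
3827 = 43 · 89
89 is prime.
So 19135 = 5 · 43 · 89; the largest prime factor is 89.

89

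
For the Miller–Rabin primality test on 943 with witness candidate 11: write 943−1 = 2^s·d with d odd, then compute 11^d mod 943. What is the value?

65

943 − 1 = 942 = 2^1 · 471, so d = 471.
11^1 ≡ 11 (mod 943)
11^2 ≡ 11^2 = 121 ≡ 121 (mod 943)
11^4 ≡ 121^2 = 14641 ≡ 496 (mod 943)
11^8 ≡ 496^2 = 246016 ≡ 836 (mod 943)
11^16 ≡ 836^2 = 698896 ≡ 133 (mod 943)
11^32 ≡ 133^2 = 17689 ≡ 715 (mod 943)
11^64 ≡ 715^2 = 511225 ≡ 119 (mod 943)
11^128 ≡ 119^2 = 14161 ≡ 16 (mod 943)
11^256 ≡ 16^2 = 256 ≡ 256 (mod 943)
471 = 256 + 128 + 64 + 16 + 4 + 2 + 1 in binary powers of 2.
So 11^471 ≡ 256 · 16 · 119 · 133 · 496 · 121 · 11 ≡ 65 (mod 943).
Squaring chain: 65; never reaches −1, so base 11 is a Miller–Rabin witness that 943 is composite.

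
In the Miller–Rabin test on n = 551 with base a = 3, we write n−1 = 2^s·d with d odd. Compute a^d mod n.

414

551 − 1 = 550 = 2^1 · 275, so d = 275.
3^1 ≡ 3 (mod 551)
3^2 ≡ 3^2 = 9 ≡ 9 (mod 551)
3^4 ≡ 9^2 = 81 ≡ 81 (mod 551)
3^8 ≡ 81^2 = 6561 ≡ 500 (mod 551)
3^16 ≡ 500^2 = 250000 ≡ 397 (mod 551)
3^32 ≡ 397^2 = 157609 ≡ 23 (mod 551)
3^64 ≡ 23^2 = 529 ≡ 529 (mod 551)
3^128 ≡ 529^2 = 279841 ≡ 484 (mod 551)
3^256 ≡ 484^2 = 234256 ≡ 81 (mod 551)
275 = 256 + 16 + 2 + 1 in binary powers of 2.
So 3^275 ≡ 81 · 397 · 9 · 3 ≡ 414 (mod 551).
Squaring chain: 414; never reaches −1, so base 3 is a Miller–Rabin witness that 551 is composite.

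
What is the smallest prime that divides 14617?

14617 is odd.
Digit sum 19, not divisible by 3.
Ends in 7: not divisible by 5.
7: 14617 = 7·2088 + 1
11: 14617 = 11·1328 + 9
13: 14617 = 13·1124 + 5
17: 14617 = 17·859 + 14
19: 14617 = 19·769 + 6
23: 14617 = 23·635 + 12
29: 14617 = 29·504 + 1
31: 14617 = 31·471 + 16
37: 14617 = 37·395 + 2
41: 14617 = 41·356 + 21
43: 14617 = 43·339 + 40
47: 14617 = 47·311

47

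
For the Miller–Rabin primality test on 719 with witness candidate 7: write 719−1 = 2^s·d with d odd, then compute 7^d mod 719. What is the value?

1

719 − 1 = 718 = 2^1 · 359, so d = 359.
7^1 ≡ 7 (mod 719)
7^2 ≡ 7^2 = 49 ≡ 49 (mod 719)
7^4 ≡ 49^2 = 2401 ≡ 244 (mod 719)
7^8 ≡ 244^2 = 59536 ≡ 578 (mod 719)
7^16 ≡ 578^2 = 334084 ≡ 468 (mod 719)
7^32 ≡ 468^2 = 219024 ≡ 448 (mod 719)
7^64 ≡ 448^2 = 200704 ≡ 103 (mod 719)
7^128 ≡ 103^2 = 10609 ≡ 543 (mod 719)
7^256 ≡ 543^2 = 294849 ≡ 59 (mod 719)
359 = 256 + 64 + 32 + 4 + 2 + 1 in binary powers of 2.
So 7^359 ≡ 59 · 103 · 448 · 244 · 49 · 7 ≡ 1 (mod 719).
Since 7^d ≡ 1 (mod 719), base 7 does not prove 719 composite.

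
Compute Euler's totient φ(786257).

756000

Factor: 786257 = 41 · 127 · 151.
φ(786257) = (41−1) · (127−1) · (151−1) = 40 · 126 · 150 = 756000.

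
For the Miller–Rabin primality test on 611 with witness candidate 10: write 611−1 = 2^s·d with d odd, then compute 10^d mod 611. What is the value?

611 − 1 = 610 = 2^1 · 305, so d = 305.
10^1 ≡ 10 (mod 611)
10^2 ≡ 10^2 = 100 ≡ 100 (mod 611)
10^4 ≡ 100^2 = 10000 ≡ 224 (mod 611)
10^8 ≡ 224^2 = 50176 ≡ 74 (mod 611)
10^16 ≡ 74^2 = 5476 ≡ 588 (mod 611)
10^32 ≡ 588^2 = 345744 ≡ 529 (mod 611)
10^64 ≡ 529^2 = 279841 ≡ 3 (mod 611)
10^128 ≡ 3^2 = 9 ≡ 9 (mod 611)
10^256 ≡ 9^2 = 81 ≡ 81 (mod 611)
305 = 256 + 32 + 16 + 1 in binary powers of 2.
So 10^305 ≡ 81 · 529 · 588 · 10 ≡ 160 (mod 611).
Squaring chain: 160; never reaches −1, so base 10 is a Miller–Rabin witness that 611 is composite.

160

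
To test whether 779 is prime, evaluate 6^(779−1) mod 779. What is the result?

6^1 ≡ 6 (mod 779)
6^2 ≡ 6^2 = 36 ≡ 36 (mod 779)
6^4 ≡ 36^2 = 1296 ≡ 517 (mod 779)
6^8 ≡ 517^2 = 267289 ≡ 92 (mod 779)
6^16 ≡ 92^2 = 8464 ≡ 674 (mod 779)
6^32 ≡ 674^2 = 454276 ≡ 119 (mod 779)
6^64 ≡ 119^2 = 14161 ≡ 139 (mod 779)
6^128 ≡ 139^2 = 19321 ≡ 625 (mod 779)
6^256 ≡ 625^2 = 390625 ≡ 346 (mod 779)
6^512 ≡ 346^2 = 119716 ≡ 529 (mod 779)
778 = 512 + 256 + 8 + 2 in binary powers of 2.
So 6^778 ≡ 529 · 346 · 92 · 36 ≡ 156 (mod 779).
Since 156 ≠ 1, base 6 is a Fermat witness: 779 is composite.

156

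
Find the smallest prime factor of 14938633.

14938633 is odd.
Digit sum 37, not divisible by 3.
Ends in 3: not divisible by 5.
7: 14938633 = 7·2134090 + 3
11: 14938633 = 11·1358057 + 6
13: 14938633 = 13·1149125 + 8
17: 14938633 = 17·878743 + 2
19: 14938633 = 19·786243 + 16
23: 14938633 = 23·649505 + 18
29: 14938633 = 29·515125 + 8
31: 14938633 = 31·481891 + 12
37: 14938633 = 37·403746 + 31
41: 14938633 = 41·364356 + 37
43: 14938633 = 43·347410 + 3
47: 14938633 = 47·317843 + 12
53: 14938633 = 53·281861

53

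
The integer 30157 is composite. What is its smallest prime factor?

53

30157 is odd.
Digit sum 16, not divisible by 3.
Ends in 7: not divisible by 5.
7: 30157 = 7·4308 + 1
11: 30157 = 11·2741 + 6
13: 30157 = 13·2319 + 10
17: 30157 = 17·1773 + 16
19: 30157 = 19·1587 + 4
23: 30157 = 23·1311 + 4
29: 30157 = 29·1039 + 26
31: 30157 = 31·972 + 25
37: 30157 = 37·815 + 2
41: 30157 = 41·735 + 22
43: 30157 = 43·701 + 14
47: 30157 = 47·641 + 30
53: 30157 = 53·569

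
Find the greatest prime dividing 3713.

79

3713 = 47 · 79
79 is prime.
So 3713 = 47 · 79; the largest prime factor is 79.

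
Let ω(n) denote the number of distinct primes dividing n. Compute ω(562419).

562419 = 3^2 · 62491
62491 = 11 · 5681
5681 = 13 · 437
437 = 19 · 23
562419 = 3^2 · 11 · 13 · 19 · 23, which has 5 distinct prime factors.

5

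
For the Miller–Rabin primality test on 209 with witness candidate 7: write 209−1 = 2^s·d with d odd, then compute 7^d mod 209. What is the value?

178

209 − 1 = 208 = 2^4 · 13, so d = 13.
7^1 ≡ 7 (mod 209)
7^2 ≡ 7^2 = 49 ≡ 49 (mod 209)
7^4 ≡ 49^2 = 2401 ≡ 102 (mod 209)
7^8 ≡ 102^2 = 10404 ≡ 163 (mod 209)
13 = 8 + 4 + 1 in binary powers of 2.
So 7^13 ≡ 163 · 102 · 7 ≡ 178 (mod 209).
Squaring chain: 178 → 125 → 159 → 201; never reaches −1, so base 7 is a Miller–Rabin witness that 209 is composite.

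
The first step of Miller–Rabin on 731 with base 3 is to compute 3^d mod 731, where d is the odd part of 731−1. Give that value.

731 − 1 = 730 = 2^1 · 365, so d = 365.
3^1 ≡ 3 (mod 731)
3^2 ≡ 3^2 = 9 ≡ 9 (mod 731)
3^4 ≡ 9^2 = 81 ≡ 81 (mod 731)
3^8 ≡ 81^2 = 6561 ≡ 713 (mod 731)
3^16 ≡ 713^2 = 508369 ≡ 324 (mod 731)
3^32 ≡ 324^2 = 104976 ≡ 443 (mod 731)
3^64 ≡ 443^2 = 196249 ≡ 341 (mod 731)
3^128 ≡ 341^2 = 116281 ≡ 52 (mod 731)
3^256 ≡ 52^2 = 2704 ≡ 511 (mod 731)
365 = 256 + 64 + 32 + 8 + 4 + 1 in binary powers of 2.
So 3^365 ≡ 511 · 341 · 443 · 713 · 81 · 3 ≡ 233 (mod 731).
Squaring chain: 233; never reaches −1, so base 3 is a Miller–Rabin witness that 731 is composite.

233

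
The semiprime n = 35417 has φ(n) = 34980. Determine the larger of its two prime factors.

φ(n) = (p−1)(q−1) = n − (p+q) + 1, so p + q = 35417 − 34980 + 1 = 438.
p and q are the roots of t² − 438t + 35417 = 0.
Discriminant: 438² − 4·35417 = 191844 − 141668 = 50176; √50176 = 224.
q = (438 − 224)/2 = 107, p = (438 + 224)/2 = 331.
Check: 107 · 331 = 35417.

331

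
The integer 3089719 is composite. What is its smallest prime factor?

41

3089719 is odd.
Digit sum 37, not divisible by 3.
Ends in 9: not divisible by 5.
7: 3089719 = 7·441388 + 3
11: 3089719 = 11·280883 + 6
13: 3089719 = 13·237670 + 9
17: 3089719 = 17·181748 + 3
19: 3089719 = 19·162616 + 15
23: 3089719 = 23·134335 + 14
29: 3089719 = 29·106542 + 1
31: 3089719 = 31·99668 + 11
37: 3089719 = 37·83505 + 34
41: 3089719 = 41·75359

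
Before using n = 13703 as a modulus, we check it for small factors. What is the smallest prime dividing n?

13703 is odd.
Digit sum 14, not divisible by 3.
Ends in 3: not divisible by 5.
7: 13703 = 7·1957 + 4
11: 13703 = 11·1245 + 8
13: 13703 = 13·1054 + 1
17: 13703 = 17·806 + 1
19: 13703 = 19·721 + 4
23: 13703 = 23·595 + 18
29: 13703 = 29·472 + 15
31: 13703 = 31·442 + 1
37: 13703 = 37·370 + 13
41: 13703 = 41·334 + 9
43: 13703 = 43·318 + 29
47: 13703 = 47·291 + 26
53: 13703 = 53·258 + 29
59: 13703 = 59·232 + 15
61: 13703 = 61·224 + 39
67: 13703 = 67·204 + 35
71: 13703 = 71·193

71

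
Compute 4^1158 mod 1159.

4^1 ≡ 4 (mod 1159)
4^2 ≡ 4^2 = 16 ≡ 16 (mod 1159)
4^4 ≡ 16^2 = 256 ≡ 256 (mod 1159)
4^8 ≡ 256^2 = 65536 ≡ 632 (mod 1159)
4^16 ≡ 632^2 = 399424 ≡ 728 (mod 1159)
4^32 ≡ 728^2 = 529984 ≡ 321 (mod 1159)
4^64 ≡ 321^2 = 103041 ≡ 1049 (mod 1159)
4^128 ≡ 1049^2 = 1100401 ≡ 510 (mod 1159)
4^256 ≡ 510^2 = 260100 ≡ 484 (mod 1159)
4^512 ≡ 484^2 = 234256 ≡ 138 (mod 1159)
4^1024 ≡ 138^2 = 19044 ≡ 500 (mod 1159)
1158 = 1024 + 128 + 4 + 2 in binary powers of 2.
So 4^1158 ≡ 500 · 510 · 256 · 16 ≡ 790 (mod 1159).
Since 790 ≠ 1, base 4 is a Fermat witness: 1159 is composite.

790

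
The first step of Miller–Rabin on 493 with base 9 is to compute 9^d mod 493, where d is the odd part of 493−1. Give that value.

457

493 − 1 = 492 = 2^2 · 123, so d = 123.
9^1 ≡ 9 (mod 493)
9^2 ≡ 9^2 = 81 ≡ 81 (mod 493)
9^4 ≡ 81^2 = 6561 ≡ 152 (mod 493)
9^8 ≡ 152^2 = 23104 ≡ 426 (mod 493)
9^16 ≡ 426^2 = 181476 ≡ 52 (mod 493)
9^32 ≡ 52^2 = 2704 ≡ 239 (mod 493)
9^64 ≡ 239^2 = 57121 ≡ 426 (mod 493)
123 = 64 + 32 + 16 + 8 + 2 + 1 in binary powers of 2.
So 9^123 ≡ 426 · 239 · 52 · 426 · 81 · 9 ≡ 457 (mod 493).
Squaring chain: 457 → 310; never reaches −1, so base 9 is a Miller–Rabin witness that 493 is composite.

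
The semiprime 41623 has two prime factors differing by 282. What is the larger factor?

Since p = q + 282, we have 41623 = q(q + 282), so q² + 282q − 41623 = 0.
Discriminant: 282² + 4·41623 = 79524 + 166492 = 246016; √246016 = 496.
q = (−282 + 496)/2 = 107, and p = q + 282 = 389.
Check: 107 · 389 = 41623.

389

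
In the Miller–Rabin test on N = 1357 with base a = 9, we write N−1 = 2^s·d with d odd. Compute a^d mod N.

324

1357 − 1 = 1356 = 2^2 · 339, so d = 339.
9^1 ≡ 9 (mod 1357)
9^2 ≡ 9^2 = 81 ≡ 81 (mod 1357)
9^4 ≡ 81^2 = 6561 ≡ 1133 (mod 1357)
9^8 ≡ 1133^2 = 1283689 ≡ 1324 (mod 1357)
9^16 ≡ 1324^2 = 1752976 ≡ 1089 (mod 1357)
9^32 ≡ 1089^2 = 1185921 ≡ 1260 (mod 1357)
9^64 ≡ 1260^2 = 1587600 ≡ 1267 (mod 1357)
9^128 ≡ 1267^2 = 1605289 ≡ 1315 (mod 1357)
9^256 ≡ 1315^2 = 1729225 ≡ 407 (mod 1357)
339 = 256 + 64 + 16 + 2 + 1 in binary powers of 2.
So 9^339 ≡ 407 · 1267 · 1089 · 81 · 9 ≡ 324 (mod 1357).
Squaring chain: 324 → 487; never reaches −1, so base 9 is a Miller–Rabin witness that 1357 is composite.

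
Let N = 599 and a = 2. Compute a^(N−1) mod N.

1

2^1 ≡ 2 (mod 599)
2^2 ≡ 2^2 = 4 ≡ 4 (mod 599)
2^4 ≡ 4^2 = 16 ≡ 16 (mod 599)
2^8 ≡ 16^2 = 256 ≡ 256 (mod 599)
2^16 ≡ 256^2 = 65536 ≡ 245 (mod 599)
2^32 ≡ 245^2 = 60025 ≡ 125 (mod 599)
2^64 ≡ 125^2 = 15625 ≡ 51 (mod 599)
2^128 ≡ 51^2 = 2601 ≡ 205 (mod 599)
2^256 ≡ 205^2 = 42025 ≡ 95 (mod 599)
2^512 ≡ 95^2 = 9025 ≡ 40 (mod 599)
598 = 512 + 64 + 16 + 4 + 2 in binary powers of 2.
So 2^598 ≡ 40 · 51 · 245 · 16 · 4 ≡ 1 (mod 599).
Since the result is 1, base 2 gives no evidence that 599 is composite.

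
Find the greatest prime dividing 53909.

53909 = 31 · 1739
1739 = 37 · 47
47 is prime.
So 53909 = 31 · 37 · 47; the largest prime factor is 47.

47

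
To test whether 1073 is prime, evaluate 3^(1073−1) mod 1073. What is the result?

848

3^1 ≡ 3 (mod 1073)
3^2 ≡ 3^2 = 9 ≡ 9 (mod 1073)
3^4 ≡ 9^2 = 81 ≡ 81 (mod 1073)
3^8 ≡ 81^2 = 6561 ≡ 123 (mod 1073)
3^16 ≡ 123^2 = 15129 ≡ 107 (mod 1073)
3^32 ≡ 107^2 = 11449 ≡ 719 (mod 1073)
3^64 ≡ 719^2 = 516961 ≡ 848 (mod 1073)
3^128 ≡ 848^2 = 719104 ≡ 194 (mod 1073)
3^256 ≡ 194^2 = 37636 ≡ 81 (mod 1073)
3^512 ≡ 81^2 = 6561 ≡ 123 (mod 1073)
3^1024 ≡ 123^2 = 15129 ≡ 107 (mod 1073)
1072 = 1024 + 32 + 16 in binary powers of 2.
So 3^1072 ≡ 107 · 719 · 107 ≡ 848 (mod 1073).
Since 848 ≠ 1, base 3 is a Fermat witness: 1073 is composite.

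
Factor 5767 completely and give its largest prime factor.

5767 = 73 · 79
79 is prime.
So 5767 = 73 · 79; the largest prime factor is 79.

79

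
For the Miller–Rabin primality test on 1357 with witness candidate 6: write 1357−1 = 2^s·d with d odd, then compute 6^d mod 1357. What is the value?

1357 − 1 = 1356 = 2^2 · 339, so d = 339.
6^1 ≡ 6 (mod 1357)
6^2 ≡ 6^2 = 36 ≡ 36 (mod 1357)
6^4 ≡ 36^2 = 1296 ≡ 1296 (mod 1357)
6^8 ≡ 1296^2 = 1679616 ≡ 1007 (mod 1357)
6^16 ≡ 1007^2 = 1014049 ≡ 370 (mod 1357)
6^32 ≡ 370^2 = 136900 ≡ 1200 (mod 1357)
6^64 ≡ 1200^2 = 1440000 ≡ 223 (mod 1357)
6^128 ≡ 223^2 = 49729 ≡ 877 (mod 1357)
6^256 ≡ 877^2 = 769129 ≡ 1067 (mod 1357)
339 = 256 + 64 + 16 + 2 + 1 in binary powers of 2.
So 6^339 ≡ 1067 · 223 · 370 · 36 · 6 ≡ 1212 (mod 1357).
Squaring chain: 1212 → 670; never reaches −1, so base 6 is a Miller–Rabin witness that 1357 is composite.

1212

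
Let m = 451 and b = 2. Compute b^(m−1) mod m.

2^1 ≡ 2 (mod 451)
2^2 ≡ 2^2 = 4 ≡ 4 (mod 451)
2^4 ≡ 4^2 = 16 ≡ 16 (mod 451)
2^8 ≡ 16^2 = 256 ≡ 256 (mod 451)
2^16 ≡ 256^2 = 65536 ≡ 141 (mod 451)
2^32 ≡ 141^2 = 19881 ≡ 37 (mod 451)
2^64 ≡ 37^2 = 1369 ≡ 16 (mod 451)
2^128 ≡ 16^2 = 256 ≡ 256 (mod 451)
2^256 ≡ 256^2 = 65536 ≡ 141 (mod 451)
450 = 256 + 128 + 64 + 2 in binary powers of 2.
So 2^450 ≡ 141 · 256 · 16 · 4 ≡ 122 (mod 451).
Since 122 ≠ 1, base 2 is a Fermat witness: 451 is composite.

122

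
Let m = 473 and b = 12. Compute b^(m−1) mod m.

12^1 ≡ 12 (mod 473)
12^2 ≡ 12^2 = 144 ≡ 144 (mod 473)
12^4 ≡ 144^2 = 20736 ≡ 397 (mod 473)
12^8 ≡ 397^2 = 157609 ≡ 100 (mod 473)
12^16 ≡ 100^2 = 10000 ≡ 67 (mod 473)
12^32 ≡ 67^2 = 4489 ≡ 232 (mod 473)
12^64 ≡ 232^2 = 53824 ≡ 375 (mod 473)
12^128 ≡ 375^2 = 140625 ≡ 144 (mod 473)
12^256 ≡ 144^2 = 20736 ≡ 397 (mod 473)
472 = 256 + 128 + 64 + 16 + 8 in binary powers of 2.
So 12^472 ≡ 397 · 144 · 375 · 67 · 100 ≡ 210 (mod 473).
Since 210 ≠ 1, base 12 is a Fermat witness: 473 is composite.

210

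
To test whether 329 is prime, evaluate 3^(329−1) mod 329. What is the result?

165

3^1 ≡ 3 (mod 329)
3^2 ≡ 3^2 = 9 ≡ 9 (mod 329)
3^4 ≡ 9^2 = 81 ≡ 81 (mod 329)
3^8 ≡ 81^2 = 6561 ≡ 310 (mod 329)
3^16 ≡ 310^2 = 96100 ≡ 32 (mod 329)
3^32 ≡ 32^2 = 1024 ≡ 37 (mod 329)
3^64 ≡ 37^2 = 1369 ≡ 53 (mod 329)
3^128 ≡ 53^2 = 2809 ≡ 177 (mod 329)
3^256 ≡ 177^2 = 31329 ≡ 74 (mod 329)
328 = 256 + 64 + 8 in binary powers of 2.
So 3^328 ≡ 74 · 53 · 310 ≡ 165 (mod 329).
Since 165 ≠ 1, base 3 is a Fermat witness: 329 is composite.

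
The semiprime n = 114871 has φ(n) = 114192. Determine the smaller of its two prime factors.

φ(n) = (p−1)(q−1) = n − (p+q) + 1, so p + q = 114871 − 114192 + 1 = 680.
p and q are the roots of t² − 680t + 114871 = 0.
Discriminant: 680² − 4·114871 = 462400 − 459484 = 2916; √2916 = 54.
q = (680 − 54)/2 = 313, p = (680 + 54)/2 = 367.
Check: 313 · 367 = 114871.

313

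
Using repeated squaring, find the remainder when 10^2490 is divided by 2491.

10^1 ≡ 10 (mod 2491)
10^2 ≡ 10^2 = 100 ≡ 100 (mod 2491)
10^4 ≡ 100^2 = 10000 ≡ 36 (mod 2491)
10^8 ≡ 36^2 = 1296 ≡ 1296 (mod 2491)
10^16 ≡ 1296^2 = 1679616 ≡ 682 (mod 2491)
10^32 ≡ 682^2 = 465124 ≡ 1798 (mod 2491)
10^64 ≡ 1798^2 = 3232804 ≡ 1977 (mod 2491)
10^128 ≡ 1977^2 = 3908529 ≡ 150 (mod 2491)
10^256 ≡ 150^2 = 22500 ≡ 81 (mod 2491)
10^512 ≡ 81^2 = 6561 ≡ 1579 (mod 2491)
10^1024 ≡ 1579^2 = 2493241 ≡ 2241 (mod 2491)
10^2048 ≡ 2241^2 = 5022081 ≡ 225 (mod 2491)
2490 = 2048 + 256 + 128 + 32 + 16 + 8 + 2 in binary powers of 2.
So 10^2490 ≡ 225 · 81 · 150 · 1798 · 682 · 1296 · 100 ≡ 1391 (mod 2491).
Since 1391 ≠ 1, base 10 is a Fermat witness: 2491 is composite.

1391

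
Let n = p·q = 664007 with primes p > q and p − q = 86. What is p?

Since p = q + 86, we have 664007 = q(q + 86), so q² + 86q − 664007 = 0.
Discriminant: 86² + 4·664007 = 7396 + 2656028 = 2663424; √2663424 = 1632.
q = (−86 + 1632)/2 = 773, and p = q + 86 = 859.
Check: 773 · 859 = 664007.

859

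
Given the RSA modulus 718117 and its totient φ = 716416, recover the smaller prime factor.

773

φ(n) = (p−1)(q−1) = n − (p+q) + 1, so p + q = 718117 − 716416 + 1 = 1702.
p and q are the roots of t² − 1702t + 718117 = 0.
Discriminant: 1702² − 4·718117 = 2896804 − 2872468 = 24336; √24336 = 156.
q = (1702 − 156)/2 = 773, p = (1702 + 156)/2 = 929.
Check: 773 · 929 = 718117.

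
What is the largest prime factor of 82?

82 = 2 · 41
41 is prime.
So 82 = 2 · 41; the largest prime factor is 41.

41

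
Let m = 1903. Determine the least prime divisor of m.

1903 is odd.
Digit sum 13, not divisible by 3.
Ends in 3: not divisible by 5.
7: 1903 = 7·271 + 6
11: 1903 = 11·173

11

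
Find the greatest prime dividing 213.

71

213 = 3 · 71
71 is prime.
So 213 = 3 · 71; the largest prime factor is 71.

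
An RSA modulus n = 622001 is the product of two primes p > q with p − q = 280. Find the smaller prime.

Since p = q + 280, we have 622001 = q(q + 280), so q² + 280q − 622001 = 0.
Discriminant: 280² + 4·622001 = 78400 + 2488004 = 2566404; √2566404 = 1602.
q = (−280 + 1602)/2 = 661, and p = q + 280 = 941.
Check: 661 · 941 = 622001.

661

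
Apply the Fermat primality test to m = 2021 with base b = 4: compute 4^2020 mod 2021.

385

4^1 ≡ 4 (mod 2021)
4^2 ≡ 4^2 = 16 ≡ 16 (mod 2021)
4^4 ≡ 16^2 = 256 ≡ 256 (mod 2021)
4^8 ≡ 256^2 = 65536 ≡ 864 (mod 2021)
4^16 ≡ 864^2 = 746496 ≡ 747 (mod 2021)
4^32 ≡ 747^2 = 558009 ≡ 213 (mod 2021)
4^64 ≡ 213^2 = 45369 ≡ 907 (mod 2021)
4^128 ≡ 907^2 = 822649 ≡ 102 (mod 2021)
4^256 ≡ 102^2 = 10404 ≡ 299 (mod 2021)
4^512 ≡ 299^2 = 89401 ≡ 477 (mod 2021)
4^1024 ≡ 477^2 = 227529 ≡ 1177 (mod 2021)
2020 = 1024 + 512 + 256 + 128 + 64 + 32 + 4 in binary powers of 2.
So 4^2020 ≡ 1177 · 477 · 299 · 102 · 907 · 213 · 256 ≡ 385 (mod 2021).
Since 385 ≠ 1, base 4 is a Fermat witness: 2021 is composite.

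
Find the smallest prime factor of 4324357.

4324357 is odd.
Digit sum 28, not divisible by 3.
Ends in 7: not divisible by 5.
7: 4324357 = 7·617765 + 2
11: 4324357 = 11·393123 + 4
13: 4324357 = 13·332642 + 11
17: 4324357 = 17·254373 + 16
19: 4324357 = 19·227597 + 14
23: 4324357 = 23·188015 + 12
29: 4324357 = 29·149115 + 22
31: 4324357 = 31·139495 + 12
37: 4324357 = 37·116874 + 19
41: 4324357 = 41·105472 + 5
43: 4324357 = 43·100566 + 19
47: 4324357 = 47·92007 + 28
53: 4324357 = 53·81591 + 34
59: 4324357 = 59·73294 + 11
61: 4324357 = 61·70891 + 6
67: 4324357 = 67·64542 + 43
71: 4324357 = 71·60906 + 31
73: 4324357 = 73·59237 + 56
79: 4324357 = 79·54738 + 55
83: 4324357 = 83·52100 + 57
89: 4324357 = 89·48588 + 25
97: 4324357 = 97·44581

97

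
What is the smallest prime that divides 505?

5

505 is odd.
Digit sum 10, not divisible by 3.
Ends in 5: divisible by 5.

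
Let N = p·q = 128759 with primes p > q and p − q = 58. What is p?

389

Since p = q + 58, we have 128759 = q(q + 58), so q² + 58q − 128759 = 0.
Discriminant: 58² + 4·128759 = 3364 + 515036 = 518400; √518400 = 720.
q = (−58 + 720)/2 = 331, and p = q + 58 = 389.
Check: 331 · 389 = 128759.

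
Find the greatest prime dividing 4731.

4731 = 3 · 1577
1577 = 19 · 83
83 is prime.
So 4731 = 3 · 19 · 83; the largest prime factor is 83.

83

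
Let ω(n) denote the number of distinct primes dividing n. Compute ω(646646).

646646 = 2 · 323323
323323 = 7 · 46189
46189 = 11 · 4199
4199 = 13 · 323
323 = 17 · 19
646646 = 2 · 7 · 11 · 13 · 17 · 19, which has 6 distinct prime factors.

6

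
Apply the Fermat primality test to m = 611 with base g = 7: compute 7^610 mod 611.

17

7^1 ≡ 7 (mod 611)
7^2 ≡ 7^2 = 49 ≡ 49 (mod 611)
7^4 ≡ 49^2 = 2401 ≡ 568 (mod 611)
7^8 ≡ 568^2 = 322624 ≡ 16 (mod 611)
7^16 ≡ 16^2 = 256 ≡ 256 (mod 611)
7^32 ≡ 256^2 = 65536 ≡ 159 (mod 611)
7^64 ≡ 159^2 = 25281 ≡ 230 (mod 611)
7^128 ≡ 230^2 = 52900 ≡ 354 (mod 611)
7^256 ≡ 354^2 = 125316 ≡ 61 (mod 611)
7^512 ≡ 61^2 = 3721 ≡ 55 (mod 611)
610 = 512 + 64 + 32 + 2 in binary powers of 2.
So 7^610 ≡ 55 · 230 · 159 · 49 ≡ 17 (mod 611).
Since 17 ≠ 1, base 7 is a Fermat witness: 611 is composite.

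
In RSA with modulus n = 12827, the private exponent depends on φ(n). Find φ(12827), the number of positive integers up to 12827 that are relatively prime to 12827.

12600

Factor: 12827 = 101 · 127.
φ(12827) = (101−1) · (127−1) = 100 · 126 = 12600.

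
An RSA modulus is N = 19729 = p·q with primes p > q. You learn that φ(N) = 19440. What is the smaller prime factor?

φ(n) = (p−1)(q−1) = n − (p+q) + 1, so p + q = 19729 − 19440 + 1 = 290.
p and q are the roots of t² − 290t + 19729 = 0.
Discriminant: 290² − 4·19729 = 84100 − 78916 = 5184; √5184 = 72.
q = (290 − 72)/2 = 109, p = (290 + 72)/2 = 181.
Check: 109 · 181 = 19729.

109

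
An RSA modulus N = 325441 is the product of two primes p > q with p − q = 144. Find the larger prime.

Since p = q + 144, we have 325441 = q(q + 144), so q² + 144q − 325441 = 0.
Discriminant: 144² + 4·325441 = 20736 + 1301764 = 1322500; √1322500 = 1150.
q = (−144 + 1150)/2 = 503, and p = q + 144 = 647.
Check: 503 · 647 = 325441.

647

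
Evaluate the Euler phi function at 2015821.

Factor: 2015821 = 83 · 149 · 163.
φ(2015821) = (83−1) · (149−1) · (163−1) = 82 · 148 · 162 = 1966032.

1966032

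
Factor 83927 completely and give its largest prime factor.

89

83927 = 23 · 3649
3649 = 41 · 89
89 is prime.
So 83927 = 23 · 41 · 89; the largest prime factor is 89.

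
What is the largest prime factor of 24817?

24817 = 13 · 1909
1909 = 23 · 83
83 is prime.
So 24817 = 13 · 23 · 83; the largest prime factor is 83.

83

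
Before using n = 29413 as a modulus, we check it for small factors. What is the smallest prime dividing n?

67

29413 is odd.
Digit sum 19, not divisible by 3.
Ends in 3: not divisible by 5.
7: 29413 = 7·4201 + 6
11: 29413 = 11·2673 + 10
13: 29413 = 13·2262 + 7
17: 29413 = 17·1730 + 3
19: 29413 = 19·1548 + 1
23: 29413 = 23·1278 + 19
29: 29413 = 29·1014 + 7
31: 29413 = 31·948 + 25
37: 29413 = 37·794 + 35
41: 29413 = 41·717 + 16
43: 29413 = 43·684 + 1
47: 29413 = 47·625 + 38
53: 29413 = 53·554 + 51
59: 29413 = 59·498 + 31
61: 29413 = 61·482 + 11
67: 29413 = 67·439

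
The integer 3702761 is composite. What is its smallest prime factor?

3702761 is odd.
Digit sum 26, not divisible by 3.
Ends in 1: not divisible by 5.
7: 3702761 = 7·528965 + 6
11: 3702761 = 11·336614 + 7
13: 3702761 = 13·284827 + 10
17: 3702761 = 17·217809 + 8
19: 3702761 = 19·194882 + 3
23: 3702761 = 23·160989 + 14
29: 3702761 = 29·127681 + 12
31: 3702761 = 31·119443 + 28
37: 3702761 = 37·100074 + 23
41: 3702761 = 41·90311 + 10
43: 3702761 = 43·86110 + 31
47: 3702761 = 47·78782 + 7
53: 3702761 = 53·69863 + 22
59: 3702761 = 59·62758 + 39
61: 3702761 = 61·60701

61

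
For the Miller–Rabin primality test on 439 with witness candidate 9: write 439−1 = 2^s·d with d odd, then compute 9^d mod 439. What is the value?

439 − 1 = 438 = 2^1 · 219, so d = 219.
9^1 ≡ 9 (mod 439)
9^2 ≡ 9^2 = 81 ≡ 81 (mod 439)
9^4 ≡ 81^2 = 6561 ≡ 415 (mod 439)
9^8 ≡ 415^2 = 172225 ≡ 137 (mod 439)
9^16 ≡ 137^2 = 18769 ≡ 331 (mod 439)
9^32 ≡ 331^2 = 109561 ≡ 250 (mod 439)
9^64 ≡ 250^2 = 62500 ≡ 162 (mod 439)
9^128 ≡ 162^2 = 26244 ≡ 343 (mod 439)
219 = 128 + 64 + 16 + 8 + 2 + 1 in binary powers of 2.
So 9^219 ≡ 343 · 162 · 331 · 137 · 81 · 9 ≡ 1 (mod 439).
Since 9^d ≡ 1 (mod 439), base 9 does not prove 439 composite.

1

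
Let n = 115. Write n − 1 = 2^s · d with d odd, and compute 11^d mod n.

115 − 1 = 114 = 2^1 · 57, so d = 57.
11^1 ≡ 11 (mod 115)
11^2 ≡ 11^2 = 121 ≡ 6 (mod 115)
11^4 ≡ 6^2 = 36 ≡ 36 (mod 115)
11^8 ≡ 36^2 = 1296 ≡ 31 (mod 115)
11^16 ≡ 31^2 = 961 ≡ 41 (mod 115)
11^32 ≡ 41^2 = 1681 ≡ 71 (mod 115)
57 = 32 + 16 + 8 + 1 in binary powers of 2.
So 11^57 ≡ 71 · 41 · 31 · 11 ≡ 86 (mod 115).
Squaring chain: 86; never reaches −1, so base 11 is a Miller–Rabin witness that 115 is composite.

86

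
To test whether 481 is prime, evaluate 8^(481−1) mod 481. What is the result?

1

8^1 ≡ 8 (mod 481)
8^2 ≡ 8^2 = 64 ≡ 64 (mod 481)
8^4 ≡ 64^2 = 4096 ≡ 248 (mod 481)
8^8 ≡ 248^2 = 61504 ≡ 417 (mod 481)
8^16 ≡ 417^2 = 173889 ≡ 248 (mod 481)
8^32 ≡ 248^2 = 61504 ≡ 417 (mod 481)
8^64 ≡ 417^2 = 173889 ≡ 248 (mod 481)
8^128 ≡ 248^2 = 61504 ≡ 417 (mod 481)
8^256 ≡ 417^2 = 173889 ≡ 248 (mod 481)
480 = 256 + 128 + 64 + 32 in binary powers of 2.
So 8^480 ≡ 248 · 417 · 248 · 417 ≡ 1 (mod 481).
Since the result is 1, base 8 gives no evidence that 481 is composite.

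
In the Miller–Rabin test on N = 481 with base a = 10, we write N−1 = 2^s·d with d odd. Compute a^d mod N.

481 − 1 = 480 = 2^5 · 15, so d = 15.
10^1 ≡ 10 (mod 481)
10^2 ≡ 10^2 = 100 ≡ 100 (mod 481)
10^4 ≡ 100^2 = 10000 ≡ 380 (mod 481)
10^8 ≡ 380^2 = 144400 ≡ 100 (mod 481)
15 = 8 + 4 + 2 + 1 in binary powers of 2.
So 10^15 ≡ 100 · 380 · 100 · 10 ≡ 38 (mod 481).
Squaring chain: 38 → 1 → 1 → 1 → 1; never reaches −1, so base 10 is a Miller–Rabin witness that 481 is composite.

38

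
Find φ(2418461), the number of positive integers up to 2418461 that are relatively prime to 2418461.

2364768

Factor: 2418461 = 127 · 137 · 139.
φ(2418461) = (127−1) · (137−1) · (139−1) = 126 · 136 · 138 = 2364768.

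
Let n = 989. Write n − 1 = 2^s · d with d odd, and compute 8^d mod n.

108

989 − 1 = 988 = 2^2 · 247, so d = 247.
8^1 ≡ 8 (mod 989)
8^2 ≡ 8^2 = 64 ≡ 64 (mod 989)
8^4 ≡ 64^2 = 4096 ≡ 140 (mod 989)
8^8 ≡ 140^2 = 19600 ≡ 809 (mod 989)
8^16 ≡ 809^2 = 654481 ≡ 752 (mod 989)
8^32 ≡ 752^2 = 565504 ≡ 785 (mod 989)
8^64 ≡ 785^2 = 616225 ≡ 78 (mod 989)
8^128 ≡ 78^2 = 6084 ≡ 150 (mod 989)
247 = 128 + 64 + 32 + 16 + 4 + 2 + 1 in binary powers of 2.
So 8^247 ≡ 150 · 78 · 785 · 752 · 140 · 64 · 8 ≡ 108 (mod 989).
Squaring chain: 108 → 785; never reaches −1, so base 8 is a Miller–Rabin witness that 989 is composite.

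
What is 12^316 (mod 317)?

1

12^1 ≡ 12 (mod 317)
12^2 ≡ 12^2 = 144 ≡ 144 (mod 317)
12^4 ≡ 144^2 = 20736 ≡ 131 (mod 317)
12^8 ≡ 131^2 = 17161 ≡ 43 (mod 317)
12^16 ≡ 43^2 = 1849 ≡ 264 (mod 317)
12^32 ≡ 264^2 = 69696 ≡ 273 (mod 317)
12^64 ≡ 273^2 = 74529 ≡ 34 (mod 317)
12^128 ≡ 34^2 = 1156 ≡ 205 (mod 317)
12^256 ≡ 205^2 = 42025 ≡ 181 (mod 317)
316 = 256 + 32 + 16 + 8 + 4 in binary powers of 2.
So 12^316 ≡ 181 · 273 · 264 · 43 · 131 ≡ 1 (mod 317).
Since the result is 1, base 12 gives no evidence that 317 is composite.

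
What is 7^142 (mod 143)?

82

7^1 ≡ 7 (mod 143)
7^2 ≡ 7^2 = 49 ≡ 49 (mod 143)
7^4 ≡ 49^2 = 2401 ≡ 113 (mod 143)
7^8 ≡ 113^2 = 12769 ≡ 42 (mod 143)
7^16 ≡ 42^2 = 1764 ≡ 48 (mod 143)
7^32 ≡ 48^2 = 2304 ≡ 16 (mod 143)
7^64 ≡ 16^2 = 256 ≡ 113 (mod 143)
7^128 ≡ 113^2 = 12769 ≡ 42 (mod 143)
142 = 128 + 8 + 4 + 2 in binary powers of 2.
So 7^142 ≡ 42 · 42 · 113 · 49 ≡ 82 (mod 143).
Since 82 ≠ 1, base 7 is a Fermat witness: 143 is composite.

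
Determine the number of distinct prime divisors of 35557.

35557 = 31^2 · 37
35557 = 31^2 · 37, which has 2 distinct prime factors.

2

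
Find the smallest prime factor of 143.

143 is odd.
Digit sum 8, not divisible by 3.
Ends in 3: not divisible by 5.
7: 143 = 7·20 + 3
11: 143 = 11·13

11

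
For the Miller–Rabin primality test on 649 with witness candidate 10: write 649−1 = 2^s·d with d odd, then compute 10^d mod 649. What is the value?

649 − 1 = 648 = 2^3 · 81, so d = 81.
10^1 ≡ 10 (mod 649)
10^2 ≡ 10^2 = 100 ≡ 100 (mod 649)
10^4 ≡ 100^2 = 10000 ≡ 265 (mod 649)
10^8 ≡ 265^2 = 70225 ≡ 133 (mod 649)
10^16 ≡ 133^2 = 17689 ≡ 166 (mod 649)
10^32 ≡ 166^2 = 27556 ≡ 298 (mod 649)
10^64 ≡ 298^2 = 88804 ≡ 540 (mod 649)
81 = 64 + 16 + 1 in binary powers of 2.
So 10^81 ≡ 540 · 166 · 10 ≡ 131 (mod 649).
Squaring chain: 131 → 287 → 595; never reaches −1, so base 10 is a Miller–Rabin witness that 649 is composite.

131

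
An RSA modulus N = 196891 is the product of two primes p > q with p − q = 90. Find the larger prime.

491

Since p = q + 90, we have 196891 = q(q + 90), so q² + 90q − 196891 = 0.
Discriminant: 90² + 4·196891 = 8100 + 787564 = 795664; √795664 = 892.
q = (−90 + 892)/2 = 401, and p = q + 90 = 491.
Check: 401 · 491 = 196891.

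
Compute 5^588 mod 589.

125

5^1 ≡ 5 (mod 589)
5^2 ≡ 5^2 = 25 ≡ 25 (mod 589)
5^4 ≡ 25^2 = 625 ≡ 36 (mod 589)
5^8 ≡ 36^2 = 1296 ≡ 118 (mod 589)
5^16 ≡ 118^2 = 13924 ≡ 377 (mod 589)
5^32 ≡ 377^2 = 142129 ≡ 180 (mod 589)
5^64 ≡ 180^2 = 32400 ≡ 5 (mod 589)
5^128 ≡ 5^2 = 25 ≡ 25 (mod 589)
5^256 ≡ 25^2 = 625 ≡ 36 (mod 589)
5^512 ≡ 36^2 = 1296 ≡ 118 (mod 589)
588 = 512 + 64 + 8 + 4 in binary powers of 2.
So 5^588 ≡ 118 · 5 · 118 · 36 ≡ 125 (mod 589).
Since 125 ≠ 1, base 5 is a Fermat witness: 589 is composite.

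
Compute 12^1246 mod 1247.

608

12^1 ≡ 12 (mod 1247)
12^2 ≡ 12^2 = 144 ≡ 144 (mod 1247)
12^4 ≡ 144^2 = 20736 ≡ 784 (mod 1247)
12^8 ≡ 784^2 = 614656 ≡ 1132 (mod 1247)
12^16 ≡ 1132^2 = 1281424 ≡ 755 (mod 1247)
12^32 ≡ 755^2 = 570025 ≡ 146 (mod 1247)
12^64 ≡ 146^2 = 21316 ≡ 117 (mod 1247)
12^128 ≡ 117^2 = 13689 ≡ 1219 (mod 1247)
12^256 ≡ 1219^2 = 1485961 ≡ 784 (mod 1247)
12^512 ≡ 784^2 = 614656 ≡ 1132 (mod 1247)
12^1024 ≡ 1132^2 = 1281424 ≡ 755 (mod 1247)
1246 = 1024 + 128 + 64 + 16 + 8 + 4 + 2 in binary powers of 2.
So 12^1246 ≡ 755 · 1219 · 117 · 755 · 1132 · 784 · 144 ≡ 608 (mod 1247).
Since 608 ≠ 1, base 12 is a Fermat witness: 1247 is composite.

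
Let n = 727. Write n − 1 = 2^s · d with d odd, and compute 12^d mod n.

727 − 1 = 726 = 2^1 · 363, so d = 363.
12^1 ≡ 12 (mod 727)
12^2 ≡ 12^2 = 144 ≡ 144 (mod 727)
12^4 ≡ 144^2 = 20736 ≡ 380 (mod 727)
12^8 ≡ 380^2 = 144400 ≡ 454 (mod 727)
12^16 ≡ 454^2 = 206116 ≡ 375 (mod 727)
12^32 ≡ 375^2 = 140625 ≡ 314 (mod 727)
12^64 ≡ 314^2 = 98596 ≡ 451 (mod 727)
12^128 ≡ 451^2 = 203401 ≡ 568 (mod 727)
12^256 ≡ 568^2 = 322624 ≡ 563 (mod 727)
363 = 256 + 64 + 32 + 8 + 2 + 1 in binary powers of 2.
So 12^363 ≡ 563 · 451 · 314 · 454 · 144 · 12 ≡ 726 (mod 727).
Since 12^d ≡ 726 (mod 727), base 12 does not prove 727 composite.

726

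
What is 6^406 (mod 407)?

258

6^1 ≡ 6 (mod 407)
6^2 ≡ 6^2 = 36 ≡ 36 (mod 407)
6^4 ≡ 36^2 = 1296 ≡ 75 (mod 407)
6^8 ≡ 75^2 = 5625 ≡ 334 (mod 407)
6^16 ≡ 334^2 = 111556 ≡ 38 (mod 407)
6^32 ≡ 38^2 = 1444 ≡ 223 (mod 407)
6^64 ≡ 223^2 = 49729 ≡ 75 (mod 407)
6^128 ≡ 75^2 = 5625 ≡ 334 (mod 407)
6^256 ≡ 334^2 = 111556 ≡ 38 (mod 407)
406 = 256 + 128 + 16 + 4 + 2 in binary powers of 2.
So 6^406 ≡ 38 · 334 · 38 · 75 · 36 ≡ 258 (mod 407).
Since 258 ≠ 1, base 6 is a Fermat witness: 407 is composite.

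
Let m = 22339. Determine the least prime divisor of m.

89

22339 is odd.
Digit sum 19, not divisible by 3.
Ends in 9: not divisible by 5.
7: 22339 = 7·3191 + 2
11: 22339 = 11·2030 + 9
13: 22339 = 13·1718 + 5
17: 22339 = 17·1314 + 1
19: 22339 = 19·1175 + 14
23: 22339 = 23·971 + 6
29: 22339 = 29·770 + 9
31: 22339 = 31·720 + 19
37: 22339 = 37·603 + 28
41: 22339 = 41·544 + 35
43: 22339 = 43·519 + 22
47: 22339 = 47·475 + 14
53: 22339 = 53·421 + 26
59: 22339 = 59·378 + 37
61: 22339 = 61·366 + 13
67: 22339 = 67·333 + 28
71: 22339 = 71·314 + 45
73: 22339 = 73·306 + 1
79: 22339 = 79·282 + 61
83: 22339 = 83·269 + 12
89: 22339 = 89·251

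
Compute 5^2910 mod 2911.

2131

5^1 ≡ 5 (mod 2911)
5^2 ≡ 5^2 = 25 ≡ 25 (mod 2911)
5^4 ≡ 25^2 = 625 ≡ 625 (mod 2911)
5^8 ≡ 625^2 = 390625 ≡ 551 (mod 2911)
5^16 ≡ 551^2 = 303601 ≡ 857 (mod 2911)
5^32 ≡ 857^2 = 734449 ≡ 877 (mod 2911)
5^64 ≡ 877^2 = 769129 ≡ 625 (mod 2911)
5^128 ≡ 625^2 = 390625 ≡ 551 (mod 2911)
5^256 ≡ 551^2 = 303601 ≡ 857 (mod 2911)
5^512 ≡ 857^2 = 734449 ≡ 877 (mod 2911)
5^1024 ≡ 877^2 = 769129 ≡ 625 (mod 2911)
5^2048 ≡ 625^2 = 390625 ≡ 551 (mod 2911)
2910 = 2048 + 512 + 256 + 64 + 16 + 8 + 4 + 2 in binary powers of 2.
So 5^2910 ≡ 551 · 877 · 857 · 625 · 857 · 551 · 625 · 25 ≡ 2131 (mod 2911).
Since 2131 ≠ 1, base 5 is a Fermat witness: 2911 is composite.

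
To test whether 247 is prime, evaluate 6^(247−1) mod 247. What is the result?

64

6^1 ≡ 6 (mod 247)
6^2 ≡ 6^2 = 36 ≡ 36 (mod 247)
6^4 ≡ 36^2 = 1296 ≡ 61 (mod 247)
6^8 ≡ 61^2 = 3721 ≡ 16 (mod 247)
6^16 ≡ 16^2 = 256 ≡ 9 (mod 247)
6^32 ≡ 9^2 = 81 ≡ 81 (mod 247)
6^64 ≡ 81^2 = 6561 ≡ 139 (mod 247)
6^128 ≡ 139^2 = 19321 ≡ 55 (mod 247)
246 = 128 + 64 + 32 + 16 + 4 + 2 in binary powers of 2.
So 6^246 ≡ 55 · 139 · 81 · 9 · 61 · 36 ≡ 64 (mod 247).
Since 64 ≠ 1, base 6 is a Fermat witness: 247 is composite.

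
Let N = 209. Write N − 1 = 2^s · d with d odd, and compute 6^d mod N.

209 − 1 = 208 = 2^4 · 13, so d = 13.
6^1 ≡ 6 (mod 209)
6^2 ≡ 6^2 = 36 ≡ 36 (mod 209)
6^4 ≡ 36^2 = 1296 ≡ 42 (mod 209)
6^8 ≡ 42^2 = 1764 ≡ 92 (mod 209)
13 = 8 + 4 + 1 in binary powers of 2.
So 6^13 ≡ 92 · 42 · 6 ≡ 194 (mod 209).
Squaring chain: 194 → 16 → 47 → 119; never reaches −1, so base 6 is a Miller–Rabin witness that 209 is composite.

194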